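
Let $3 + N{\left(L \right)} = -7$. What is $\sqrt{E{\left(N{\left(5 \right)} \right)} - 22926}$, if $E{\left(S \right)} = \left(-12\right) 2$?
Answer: $15 i \sqrt{102} \approx 151.49 i$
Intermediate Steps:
$N{\left(L \right)} = -10$ ($N{\left(L \right)} = -3 - 7 = -10$)
$E{\left(S \right)} = -24$
$\sqrt{E{\left(N{\left(5 \right)} \right)} - 22926} = \sqrt{-24 - 22926} = \sqrt{-22950} = 15 i \sqrt{102}$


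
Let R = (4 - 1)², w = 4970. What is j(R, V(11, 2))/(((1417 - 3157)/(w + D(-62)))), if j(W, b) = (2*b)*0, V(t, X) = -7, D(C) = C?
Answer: 0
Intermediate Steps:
R = 9 (R = 3² = 9)
j(W, b) = 0
j(R, V(11, 2))/(((1417 - 3157)/(w + D(-62)))) = 0/(((1417 - 3157)/(4970 - 62))) = 0/((-1740/4908)) = 0/((-1740*1/4908)) = 0/(-145/409) = 0*(-409/145) = 0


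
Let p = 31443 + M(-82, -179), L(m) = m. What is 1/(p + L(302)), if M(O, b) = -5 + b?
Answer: 1/31561 ≈ 3.1685e-5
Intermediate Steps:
p = 31259 (p = 31443 + (-5 - 179) = 31443 - 184 = 31259)
1/(p + L(302)) = 1/(31259 + 302) = 1/31561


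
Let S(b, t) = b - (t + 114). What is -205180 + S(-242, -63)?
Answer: -205473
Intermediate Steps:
S(b, t) = -114 + b - t (S(b, t) = b - (114 + t) = b + (-114 - t) = -114 + b - t)
-205180 + S(-242, -63) = -205180 + (-114 - 242 - 1*(-63)) = -205180 + (-114 - 242 + 63) = -205180 - 293 = -205473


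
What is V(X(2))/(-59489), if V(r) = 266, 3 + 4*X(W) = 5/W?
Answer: -14/3131 ≈ -0.0044714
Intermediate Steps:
X(W) = -¾ + 5/(4*W) (X(W) = -¾ + (5/W)/4 = -¾ + 5/(4*W))
V(X(2))/(-59489) = 266/(-59489) = 266*(-1/59489) = -14/3131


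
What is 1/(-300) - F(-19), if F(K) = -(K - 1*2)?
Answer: -6301/300 ≈ -21.003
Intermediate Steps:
F(K) = 2 - K (F(K) = -(K - 2) = -(-2 + K) = 2 - K)
1/(-300) - F(-19) = 1/(-300) - (2 - 1*(-19)) = -1/300 - (2 + 19) = -1/300 - 1*21 = -1/300 - 21 = -6301/300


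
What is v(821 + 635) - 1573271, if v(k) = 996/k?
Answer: -572670395/364 ≈ -1.5733e+6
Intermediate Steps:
v(821 + 635) - 1573271 = 996/(821 + 635) - 1573271 = 996/1456 - 1573271 = 996*(1/1456) - 1573271 = 249/364 - 1573271 = -572670395/364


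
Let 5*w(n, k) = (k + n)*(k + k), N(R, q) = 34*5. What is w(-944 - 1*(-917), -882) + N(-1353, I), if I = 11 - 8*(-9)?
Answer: 1604326/5 ≈ 3.2087e+5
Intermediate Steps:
I = 83 (I = 11 + 72 = 83)
N(R, q) = 170
w(n, k) = 2*k*(k + n)/5 (w(n, k) = ((k + n)*(k + k))/5 = ((k + n)*(2*k))/5 = (2*k*(k + n))/5 = 2*k*(k + n)/5)
w(-944 - 1*(-917), -882) + N(-1353, I) = (2/5)*(-882)*(-882 + (-944 - 1*(-917))) + 170 = (2/5)*(-882)*(-882 + (-944 + 917)) + 170 = (2/5)*(-882)*(-882 - 27) + 170 = (2/5)*(-882)*(-909) + 170 = 1603476/5 + 170 = 1604326/5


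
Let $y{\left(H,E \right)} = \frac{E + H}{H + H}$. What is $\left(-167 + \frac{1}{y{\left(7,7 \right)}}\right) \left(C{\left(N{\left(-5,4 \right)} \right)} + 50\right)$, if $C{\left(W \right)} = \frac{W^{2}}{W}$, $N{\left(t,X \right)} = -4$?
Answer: $-7636$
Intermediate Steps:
$y{\left(H,E \right)} = \frac{E + H}{2 H}$
$C{\left(W \right)} = W$
$\left(-167 + \frac{1}{y{\left(7,7 \right)}}\right) \left(C{\left(N{\left(-5,4 \right)} \right)} + 50\right) = \left(-167 + \frac{1}{\frac{1}{2} \cdot \frac{1}{7} \left(7 + 7\right)}\right) \left(-4 + 50\right) = \left(-167 + \frac{1}{\frac{1}{2} \cdot \frac{1}{7} \cdot 14}\right) 46 = \left(-167 + 1^{-1}\right) 46 = \left(-167 + 1\right) 46 = \left(-166\right) 46 = -7636$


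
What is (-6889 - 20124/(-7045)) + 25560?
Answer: 131557319/7045 ≈ 18674.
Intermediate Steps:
(-6889 - 20124/(-7045)) + 25560 = (-6889 - 20124*(-1/7045)) + 25560 = (-6889 + 20124/7045) + 25560 = -48512881/7045 + 25560 = 131557319/7045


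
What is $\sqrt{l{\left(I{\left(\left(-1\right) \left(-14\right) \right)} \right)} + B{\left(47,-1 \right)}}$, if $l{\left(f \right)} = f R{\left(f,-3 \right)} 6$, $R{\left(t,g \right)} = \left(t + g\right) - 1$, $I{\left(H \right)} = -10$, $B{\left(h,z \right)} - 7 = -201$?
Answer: $\sqrt{646} \approx 25.417$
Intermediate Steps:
$B{\left(h,z \right)} = -194$ ($B{\left(h,z \right)} = 7 - 201 = -194$)
$R{\left(t,g \right)} = -1 + g + t$ ($R{\left(t,g \right)} = \left(g + t\right) - 1 = -1 + g + t$)
$l{\left(f \right)} = 6 f \left(-4 + f\right)$ ($l{\left(f \right)} = f \left(-1 - 3 + f\right) 6 = f \left(-4 + f\right) 6 = 6 f \left(-4 + f\right)$)
$\sqrt{l{\left(I{\left(\left(-1\right) \left(-14\right) \right)} \right)} + B{\left(47,-1 \right)}} = \sqrt{6 \left(-10\right) \left(-4 - 10\right) - 194} = \sqrt{6 \left(-10\right) \left(-14\right) - 194} = \sqrt{840 - 194} = \sqrt{646}$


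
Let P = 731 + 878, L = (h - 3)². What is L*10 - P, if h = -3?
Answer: -1249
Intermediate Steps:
L = 36 (L = (-3 - 3)² = (-6)² = 36)
P = 1609
L*10 - P = 36*10 - 1*1609 = 360 - 1609 = -1249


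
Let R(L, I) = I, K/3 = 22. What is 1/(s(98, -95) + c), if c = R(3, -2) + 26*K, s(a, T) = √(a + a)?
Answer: 1/1728 ≈ 0.00057870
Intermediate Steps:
s(a, T) = √2*√a (s(a, T) = √(2*a) = √2*√a)
K = 66 (K = 3*22 = 66)
c = 1714 (c = -2 + 26*66 = -2 + 1716 = 1714)
1/(s(98, -95) + c) = 1/(√2*√98 + 1714) = 1/(√2*(7*√2) + 1714) = 1/(14 + 1714) = 1/1728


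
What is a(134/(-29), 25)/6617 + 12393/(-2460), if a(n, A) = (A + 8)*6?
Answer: -27172467/5425940 ≈ -5.0079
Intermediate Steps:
a(n, A) = 48 + 6*A (a(n, A) = (8 + A)*6 = 48 + 6*A)
a(134/(-29), 25)/6617 + 12393/(-2460) = (48 + 6*25)/6617 + 12393/(-2460) = (48 + 150)*(1/6617) + 12393*(-1/2460) = 198*(1/6617) - 4131/820 = 198/6617 - 4131/820 = -27172467/5425940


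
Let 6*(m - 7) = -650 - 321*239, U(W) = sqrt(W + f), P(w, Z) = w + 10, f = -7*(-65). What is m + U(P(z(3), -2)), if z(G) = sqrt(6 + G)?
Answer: -77327/6 + 6*sqrt(13) ≈ -12866.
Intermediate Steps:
f = 455
P(w, Z) = 10 + w
U(W) = sqrt(455 + W) (U(W) = sqrt(W + 455) = sqrt(455 + W))
m = -77327/6 (m = 7 + (-650 - 321*239)/6 = 7 + (-650 - 76719)/6 = 7 + (1/6)*(-77369) = 7 - 77369/6 = -77327/6 ≈ -12888.)
m + U(P(z(3), -2)) = -77327/6 + sqrt(455 + (10 + sqrt(6 + 3))) = -77327/6 + sqrt(455 + (10 + sqrt(9))) = -77327/6 + sqrt(455 + (10 + 3)) = -77327/6 + sqrt(455 + 13) = -77327/6 + sqrt(468) = -77327/6 + 6*sqrt(13)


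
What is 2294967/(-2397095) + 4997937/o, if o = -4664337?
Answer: -7561676428298/3726952967005 ≈ -2.0289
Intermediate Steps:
2294967/(-2397095) + 4997937/o = 2294967/(-2397095) + 4997937/(-4664337) = 2294967*(-1/2397095) + 4997937*(-1/4664337) = -2294967/2397095 - 1665979/1554779 = -7561676428298/3726952967005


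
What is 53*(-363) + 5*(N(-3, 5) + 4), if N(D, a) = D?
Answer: -19234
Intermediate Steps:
53*(-363) + 5*(N(-3, 5) + 4) = 53*(-363) + 5*(-3 + 4) = -19239 + 5*1 = -19239 + 5 = -19234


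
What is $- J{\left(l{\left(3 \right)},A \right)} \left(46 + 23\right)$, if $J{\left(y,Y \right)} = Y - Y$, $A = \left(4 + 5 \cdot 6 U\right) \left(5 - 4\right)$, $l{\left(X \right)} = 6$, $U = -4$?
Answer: $0$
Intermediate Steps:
$A = -116$ ($A = \left(4 + 5 \cdot 6 \left(-4\right)\right) \left(5 - 4\right) = \left(4 + 30 \left(-4\right)\right) 1 = \left(4 - 120\right) 1 = \left(-116\right) 1 = -116$)
$J{\left(y,Y \right)} = 0$
$- J{\left(l{\left(3 \right)},A \right)} \left(46 + 23\right) = - 0 \left(46 + 23\right) = - 0 \cdot 69 = \left(-1\right) 0 = 0$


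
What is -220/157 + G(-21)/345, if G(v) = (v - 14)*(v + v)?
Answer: 10326/3611 ≈ 2.8596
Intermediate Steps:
G(v) = 2*v*(-14 + v) (G(v) = (-14 + v)*(2*v) = 2*v*(-14 + v))
-220/157 + G(-21)/345 = -220/157 + (2*(-21)*(-14 - 21))/345 = -220*1/157 + (2*(-21)*(-35))*(1/345) = -220/157 + 1470*(1/345) = -220/157 + 98/23 = 10326/3611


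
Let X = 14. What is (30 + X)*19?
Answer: 836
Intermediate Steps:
(30 + X)*19 = (30 + 14)*19 = 44*19 = 836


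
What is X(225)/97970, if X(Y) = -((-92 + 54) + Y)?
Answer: -187/97970 ≈ -0.0019087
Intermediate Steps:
X(Y) = 38 - Y (X(Y) = -(-38 + Y) = 38 - Y)
X(225)/97970 = (38 - 1*225)/97970 = (38 - 225)*(1/97970) = -187*1/97970 = -187/97970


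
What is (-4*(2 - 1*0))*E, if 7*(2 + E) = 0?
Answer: 16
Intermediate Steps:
E = -2 (E = -2 + (1/7)*0 = -2 + 0 = -2)
(-4*(2 - 1*0))*E = -4*(2 - 1*0)*(-2) = -4*(2 + 0)*(-2) = -4*2*(-2) = -2*4*(-2) = -8*(-2) = 16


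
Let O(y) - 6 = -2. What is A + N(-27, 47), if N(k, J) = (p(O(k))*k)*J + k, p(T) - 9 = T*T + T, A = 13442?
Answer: -23386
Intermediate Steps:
O(y) = 4 (O(y) = 6 - 2 = 4)
p(T) = 9 + T + T**2 (p(T) = 9 + (T*T + T) = 9 + (T**2 + T) = 9 + (T + T**2) = 9 + T + T**2)
N(k, J) = k + 29*J*k (N(k, J) = ((9 + 4 + 4**2)*k)*J + k = ((9 + 4 + 16)*k)*J + k = (29*k)*J + k = 29*J*k + k = k + 29*J*k)
A + N(-27, 47) = 13442 - 27*(1 + 29*47) = 13442 - 27*(1 + 1363) = 13442 - 27*1364 = 13442 - 36828 = -23386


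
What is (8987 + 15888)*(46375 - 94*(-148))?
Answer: 1499639125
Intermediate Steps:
(8987 + 15888)*(46375 - 94*(-148)) = 24875*(46375 + 13912) = 24875*60287 = 1499639125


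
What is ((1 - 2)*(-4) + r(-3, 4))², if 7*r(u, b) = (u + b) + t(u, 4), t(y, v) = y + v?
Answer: 900/49 ≈ 18.367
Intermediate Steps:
t(y, v) = v + y
r(u, b) = 4/7 + b/7 + 2*u/7 (r(u, b) = ((u + b) + (4 + u))/7 = ((b + u) + (4 + u))/7 = (4 + b + 2*u)/7 = 4/7 + b/7 + 2*u/7)
((1 - 2)*(-4) + r(-3, 4))² = ((1 - 2)*(-4) + (4/7 + (⅐)*4 + (2/7)*(-3)))² = (-1*(-4) + (4/7 + 4/7 - 6/7))² = (4 + 2/7)² = (30/7)² = 900/49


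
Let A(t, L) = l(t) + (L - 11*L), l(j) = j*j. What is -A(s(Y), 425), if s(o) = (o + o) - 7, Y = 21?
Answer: 3025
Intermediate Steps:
s(o) = -7 + 2*o (s(o) = 2*o - 7 = -7 + 2*o)
l(j) = j²
A(t, L) = t² - 10*L (A(t, L) = t² + (L - 11*L) = t² - 10*L)
-A(s(Y), 425) = -((-7 + 2*21)² - 10*425) = -((-7 + 42)² - 4250) = -(35² - 4250) = -(1225 - 4250) = -1*(-3025) = 3025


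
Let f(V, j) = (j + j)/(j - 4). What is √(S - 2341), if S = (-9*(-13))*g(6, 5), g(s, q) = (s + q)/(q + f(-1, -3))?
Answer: 2*I*√891463/41 ≈ 46.057*I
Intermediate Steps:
f(V, j) = 2*j/(-4 + j) (f(V, j) = (2*j)/(-4 + j) = 2*j/(-4 + j))
g(s, q) = (q + s)/(6/7 + q) (g(s, q) = (s + q)/(q + 2*(-3)/(-4 - 3)) = (q + s)/(q + 2*(-3)/(-7)) = (q + s)/(q + 2*(-3)*(-⅐)) = (q + s)/(q + 6/7) = (q + s)/(6/7 + q))
S = 9009/41 (S = (-9*(-13))*(7*(5 + 6)/(6 + 7*5)) = 117*(7*11/(6 + 35)) = 117*(7*11/41) = 117*(7*(1/41)*11) = 117*(77/41) = 9009/41 ≈ 219.73)
√(S - 2341) = √(9009/41 - 2341) = √(-86972/41) = 2*I*√891463/41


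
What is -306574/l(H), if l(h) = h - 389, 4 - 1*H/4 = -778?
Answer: -306574/2739 ≈ -111.93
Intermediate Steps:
H = 3128 (H = 16 - 4*(-778) = 16 + 3112 = 3128)
l(h) = -389 + h
-306574/l(H) = -306574/(-389 + 3128) = -306574/2739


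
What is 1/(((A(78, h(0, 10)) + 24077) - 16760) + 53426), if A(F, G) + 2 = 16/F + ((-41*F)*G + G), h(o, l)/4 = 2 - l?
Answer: 39/6358763 ≈ 6.1333e-6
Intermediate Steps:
h(o, l) = 8 - 4*l (h(o, l) = 4*(2 - l) = 8 - 4*l)
A(F, G) = -2 + G + 16/F - 41*F*G (A(F, G) = -2 + (16/F + ((-41*F)*G + G)) = -2 + (16/F + (-41*F*G + G)) = -2 + (16/F + (G - 41*F*G)) = -2 + (G + 16/F - 41*F*G) = -2 + G + 16/F - 41*F*G)
1/(((A(78, h(0, 10)) + 24077) - 16760) + 53426) = 1/((((-2 + (8 - 4*10) + 16/78 - 41*78*(8 - 4*10)) + 24077) - 16760) + 53426) = 1/((((-2 + (8 - 40) + 16*(1/78) - 41*78*(8 - 40)) + 24077) - 16760) + 53426) = 1/((((-2 - 32 + 8/39 - 41*78*(-32)) + 24077) - 16760) + 53426) = 1/((((-2 - 32 + 8/39 + 102336) + 24077) - 16760) + 53426) = 1/(((3989786/39 + 24077) - 16760) + 53426) = 1/((4928789/39 - 16760) + 53426) = 1/(4275149/39 + 53426) = 1/(6358763/39) = 39/6358763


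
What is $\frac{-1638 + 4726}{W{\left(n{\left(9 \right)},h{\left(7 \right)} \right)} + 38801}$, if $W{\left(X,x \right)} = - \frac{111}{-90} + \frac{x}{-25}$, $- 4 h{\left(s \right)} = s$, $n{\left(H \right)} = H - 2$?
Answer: $\frac{926400}{11640691} \approx 0.079583$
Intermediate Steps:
$n{\left(H \right)} = -2 + H$ ($n{\left(H \right)} = H - 2 = -2 + H$)
$h{\left(s \right)} = - \frac{s}{4}$
$W{\left(X,x \right)} = \frac{37}{30} - \frac{x}{25}$ ($W{\left(X,x \right)} = \left(-111\right) \left(- \frac{1}{90}\right) + x \left(- \frac{1}{25}\right) = \frac{37}{30} - \frac{x}{25}$)
$\frac{-1638 + 4726}{W{\left(n{\left(9 \right)},h{\left(7 \right)} \right)} + 38801} = \frac{-1638 + 4726}{\left(\frac{37}{30} - \frac{\left(- \frac{1}{4}\right) 7}{25}\right) + 38801} = \frac{3088}{\left(\frac{37}{30} - - \frac{7}{100}\right) + 38801} = \frac{3088}{\left(\frac{37}{30} + \frac{7}{100}\right) + 38801} = \frac{3088}{\frac{391}{300} + 38801} = \frac{3088}{\frac{11640691}{300}} = 3088 \cdot \frac{300}{11640691} = \frac{926400}{11640691}$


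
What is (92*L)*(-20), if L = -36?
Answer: 66240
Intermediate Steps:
(92*L)*(-20) = (92*(-36))*(-20) = -3312*(-20) = 66240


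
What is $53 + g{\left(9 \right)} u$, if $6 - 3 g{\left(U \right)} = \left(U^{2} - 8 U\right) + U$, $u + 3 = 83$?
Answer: $-267$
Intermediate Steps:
$u = 80$ ($u = -3 + 83 = 80$)
$g{\left(U \right)} = 2 - \frac{U^{2}}{3} + \frac{7 U}{3}$ ($g{\left(U \right)} = 2 - \frac{\left(U^{2} - 8 U\right) + U}{3} = 2 - \frac{U^{2} - 7 U}{3} = 2 - \left(- \frac{7 U}{3} + \frac{U^{2}}{3}\right) = 2 - \frac{U^{2}}{3} + \frac{7 U}{3}$)
$53 + g{\left(9 \right)} u = 53 + \left(2 - \frac{9^{2}}{3} + \frac{7}{3} \cdot 9\right) 80 = 53 + \left(2 - 27 + 21\right) 80 = 53 - 320 = -267$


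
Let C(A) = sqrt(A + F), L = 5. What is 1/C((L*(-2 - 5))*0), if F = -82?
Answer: -I*sqrt(82)/82 ≈ -0.11043*I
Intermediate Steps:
C(A) = sqrt(-82 + A) (C(A) = sqrt(A - 82) = sqrt(-82 + A))
1/C((L*(-2 - 5))*0) = 1/(sqrt(-82 + (5*(-2 - 5))*0)) = 1/(sqrt(-82 + (5*(-7))*0)) = 1/(sqrt(-82 - 35*0)) = 1/(sqrt(-82 + 0)) = 1/(sqrt(-82)) = 1/(I*sqrt(82)) = -I*sqrt(82)/82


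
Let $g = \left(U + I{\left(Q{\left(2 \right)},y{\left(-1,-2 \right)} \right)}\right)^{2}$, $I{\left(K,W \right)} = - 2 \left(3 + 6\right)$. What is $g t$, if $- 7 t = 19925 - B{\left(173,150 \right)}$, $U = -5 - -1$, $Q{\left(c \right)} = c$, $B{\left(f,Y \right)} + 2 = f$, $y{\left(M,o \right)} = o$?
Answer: $-1365848$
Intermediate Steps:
$B{\left(f,Y \right)} = -2 + f$
$I{\left(K,W \right)} = -18$ ($I{\left(K,W \right)} = \left(-2\right) 9 = -18$)
$U = -4$ ($U = -5 + 1 = -4$)
$g = 484$ ($g = \left(-4 - 18\right)^{2} = \left(-22\right)^{2} = 484$)
$t = -2822$ ($t = - \frac{19925 - \left(-2 + 173\right)}{7} = - \frac{19925 - 171}{7} = \left(- \frac{1}{7}\right) 19754 = -2822$)
$g t = 484 \left(-2822\right) = -1365848$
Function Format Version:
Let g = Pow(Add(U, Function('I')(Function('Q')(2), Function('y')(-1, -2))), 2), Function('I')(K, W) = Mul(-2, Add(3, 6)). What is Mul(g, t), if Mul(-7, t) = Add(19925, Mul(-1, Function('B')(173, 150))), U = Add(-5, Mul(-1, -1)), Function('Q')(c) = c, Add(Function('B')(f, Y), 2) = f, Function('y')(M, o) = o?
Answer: -1365848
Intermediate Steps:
Function('B')(f, Y) = Add(-2, f)
Function('I')(K, W) = -18 (Function('I')(K, W) = Mul(-2, 9) = -18)
U = -4 (U = Add(-5, 1) = -4)
g = 484 (g = Pow(Add(-4, -18), 2) = Pow(-22, 2) = 484)
t = -2822 (t = Mul(Rational(-1, 7), Add(19925, Mul(-1, Add(-2, 173)))) = Mul(Rational(-1, 7), Add(19925, Mul(-1, 171))) = Mul(Rational(-1, 7), Add(19925, -171)) = Mul(Rational(-1, 7), 19754) = -2822)
Mul(g, t) = Mul(484, -2822) = -1365848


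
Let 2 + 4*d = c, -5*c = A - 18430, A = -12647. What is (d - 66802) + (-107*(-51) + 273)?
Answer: -1190373/20 ≈ -59519.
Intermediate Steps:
c = 31077/5 (c = -(-12647 - 18430)/5 = -⅕*(-31077) = 31077/5 ≈ 6215.4)
d = 31067/20 (d = -½ + (¼)*(31077/5) = -½ + 31077/20 = 31067/20 ≈ 1553.3)
(d - 66802) + (-107*(-51) + 273) = (31067/20 - 66802) + (-107*(-51) + 273) = -1304973/20 + (5457 + 273) = -1304973/20 + 5730 = -1190373/20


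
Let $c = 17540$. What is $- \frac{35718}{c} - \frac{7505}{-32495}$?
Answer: $- \frac{102901871}{56996230} \approx -1.8054$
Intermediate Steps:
$- \frac{35718}{c} - \frac{7505}{-32495} = - \frac{35718}{17540} - \frac{7505}{-32495} = \left(-35718\right) \frac{1}{17540} - - \frac{1501}{6499} = - \frac{17859}{8770} + \frac{1501}{6499} = - \frac{102901871}{56996230}$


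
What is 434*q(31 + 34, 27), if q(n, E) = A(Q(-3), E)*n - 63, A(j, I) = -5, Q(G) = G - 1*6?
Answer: -168392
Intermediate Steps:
Q(G) = -6 + G (Q(G) = G - 6 = -6 + G)
q(n, E) = -63 - 5*n (q(n, E) = -5*n - 63 = -63 - 5*n)
434*q(31 + 34, 27) = 434*(-63 - 5*(31 + 34)) = 434*(-63 - 5*65) = 434*(-63 - 325) = 434*(-388) = -168392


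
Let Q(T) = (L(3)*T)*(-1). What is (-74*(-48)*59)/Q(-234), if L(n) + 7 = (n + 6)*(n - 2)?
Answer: 17464/39 ≈ 447.79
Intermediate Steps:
L(n) = -7 + (-2 + n)*(6 + n) (L(n) = -7 + (n + 6)*(n - 2) = -7 + (6 + n)*(-2 + n) = -7 + (-2 + n)*(6 + n))
Q(T) = -2*T (Q(T) = ((-19 + 3**2 + 4*3)*T)*(-1) = ((-19 + 9 + 12)*T)*(-1) = (2*T)*(-1) = -2*T)
(-74*(-48)*59)/Q(-234) = (-74*(-48)*59)/((-2*(-234))) = (3552*59)/468 = 209568*(1/468) = 17464/39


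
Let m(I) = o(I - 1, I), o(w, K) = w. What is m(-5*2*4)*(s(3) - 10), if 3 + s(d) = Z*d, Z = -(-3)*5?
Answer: -1312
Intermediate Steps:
m(I) = -1 + I (m(I) = I - 1 = -1 + I)
Z = 15 (Z = -1*(-15) = 15)
s(d) = -3 + 15*d
m(-5*2*4)*(s(3) - 10) = (-1 - 5*2*4)*((-3 + 15*3) - 10) = (-1 - 10*4)*((-3 + 45) - 10) = (-1 - 40)*(42 - 10) = -41*32 = -1312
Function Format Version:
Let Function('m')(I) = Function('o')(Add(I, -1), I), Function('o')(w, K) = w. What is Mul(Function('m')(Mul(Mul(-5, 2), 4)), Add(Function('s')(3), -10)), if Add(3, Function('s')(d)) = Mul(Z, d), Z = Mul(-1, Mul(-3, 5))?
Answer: -1312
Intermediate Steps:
Function('m')(I) = Add(-1, I) (Function('m')(I) = Add(I, -1) = Add(-1, I))
Z = 15 (Z = Mul(-1, -15) = 15)
Function('s')(d) = Add(-3, Mul(15, d))
Mul(Function('m')(Mul(Mul(-5, 2), 4)), Add(Function('s')(3), -10)) = Mul(Add(-1, Mul(Mul(-5, 2), 4)), Add(Add(-3, Mul(15, 3)), -10)) = Mul(Add(-1, Mul(-10, 4)), Add(Add(-3, 45), -10)) = Mul(Add(-1, -40), Add(42, -10)) = Mul(-41, 32) = -1312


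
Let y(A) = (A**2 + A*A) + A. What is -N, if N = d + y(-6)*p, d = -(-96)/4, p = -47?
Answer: 3078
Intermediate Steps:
y(A) = A + 2*A**2 (y(A) = (A**2 + A**2) + A = 2*A**2 + A = A + 2*A**2)
d = 24 (d = -(-96)/4 = -48*(-1/2) = 24)
N = -3078 (N = 24 - 6*(1 + 2*(-6))*(-47) = 24 - 6*(1 - 12)*(-47) = 24 - 6*(-11)*(-47) = 24 + 66*(-47) = 24 - 3102 = -3078)
-N = -1*(-3078) = 3078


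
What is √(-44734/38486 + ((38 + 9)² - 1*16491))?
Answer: I*√5288955733999/19243 ≈ 119.51*I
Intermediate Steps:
√(-44734/38486 + ((38 + 9)² - 1*16491)) = √(-44734*1/38486 + (47² - 16491)) = √(-22367/19243 + (2209 - 16491)) = √(-22367/19243 - 14282) = √(-274850893/19243) = I*√5288955733999/19243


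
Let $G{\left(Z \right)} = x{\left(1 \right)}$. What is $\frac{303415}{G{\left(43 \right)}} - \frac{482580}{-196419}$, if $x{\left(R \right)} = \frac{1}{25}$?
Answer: $\frac{496637418235}{65473} \approx 7.5854 \cdot 10^{6}$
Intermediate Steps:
$x{\left(R \right)} = \frac{1}{25}$
$G{\left(Z \right)} = \frac{1}{25}$
$\frac{303415}{G{\left(43 \right)}} - \frac{482580}{-196419} = 303415 \frac{1}{\frac{1}{25}} - \frac{482580}{-196419} = 303415 \cdot 25 - - \frac{160860}{65473} = 7585375 + \frac{160860}{65473} = \frac{496637418235}{65473}$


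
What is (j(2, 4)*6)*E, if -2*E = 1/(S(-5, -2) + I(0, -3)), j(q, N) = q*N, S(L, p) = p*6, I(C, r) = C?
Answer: 2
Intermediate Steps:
S(L, p) = 6*p
j(q, N) = N*q
E = 1/24 (E = -1/(2*(6*(-2) + 0)) = -1/(2*(-12 + 0)) = -½/(-12) = -½*(-1/12) = 1/24 ≈ 0.041667)
(j(2, 4)*6)*E = ((4*2)*6)*(1/24) = (8*6)*(1/24) = 48*(1/24) = 2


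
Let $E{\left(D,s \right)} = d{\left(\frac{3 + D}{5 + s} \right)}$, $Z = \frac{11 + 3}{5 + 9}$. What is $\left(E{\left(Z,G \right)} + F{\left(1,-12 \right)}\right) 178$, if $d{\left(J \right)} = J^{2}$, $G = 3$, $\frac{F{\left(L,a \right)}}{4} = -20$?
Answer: $- \frac{28391}{2} \approx -14196.0$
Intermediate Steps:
$F{\left(L,a \right)} = -80$ ($F{\left(L,a \right)} = 4 \left(-20\right) = -80$)
$Z = 1$ ($Z = \frac{14}{14} = 14 \cdot \frac{1}{14} = 1$)
$E{\left(D,s \right)} = \frac{\left(3 + D\right)^{2}}{\left(5 + s\right)^{2}}$ ($E{\left(D,s \right)} = \left(\frac{3 + D}{5 + s}\right)^{2} = \frac{\left(3 + D\right)^{2}}{\left(5 + s\right)^{2}}$)
$\left(E{\left(Z,G \right)} + F{\left(1,-12 \right)}\right) 178 = \left(\frac{\left(3 + 1\right)^{2}}{\left(5 + 3\right)^{2}} - 80\right) 178 = \left(\frac{4^{2}}{64} - 80\right) 178 = \left(16 \cdot \frac{1}{64} - 80\right) 178 = \left(\frac{1}{4} - 80\right) 178 = \left(- \frac{319}{4}\right) 178 = - \frac{28391}{2}$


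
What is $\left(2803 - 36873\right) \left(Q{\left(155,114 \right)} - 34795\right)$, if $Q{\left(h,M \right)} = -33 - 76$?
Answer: $1189179280$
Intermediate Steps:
$Q{\left(h,M \right)} = -109$ ($Q{\left(h,M \right)} = -33 - 76 = -109$)
$\left(2803 - 36873\right) \left(Q{\left(155,114 \right)} - 34795\right) = \left(2803 - 36873\right) \left(-109 - 34795\right) = \left(-34070\right) \left(-34904\right) = 1189179280$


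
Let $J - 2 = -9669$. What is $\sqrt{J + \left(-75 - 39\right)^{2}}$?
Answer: $\sqrt{3329} \approx 57.698$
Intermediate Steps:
$J = -9667$ ($J = 2 - 9669 = -9667$)
$\sqrt{J + \left(-75 - 39\right)^{2}} = \sqrt{-9667 + \left(-75 - 39\right)^{2}} = \sqrt{-9667 + \left(-114\right)^{2}} = \sqrt{-9667 + 12996} = \sqrt{3329}$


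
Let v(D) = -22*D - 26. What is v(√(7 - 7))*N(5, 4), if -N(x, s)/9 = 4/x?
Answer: 936/5 ≈ 187.20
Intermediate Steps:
N(x, s) = -36/x
v(D) = -26 - 22*D
v(√(7 - 7))*N(5, 4) = (-26 - 22*√(7 - 7))*(-36/5) = (-26 - 22*√0)*(-36*⅕) = (-26 - 22*0)*(-36/5) = (-26 + 0)*(-36/5) = -26*(-36/5) = 936/5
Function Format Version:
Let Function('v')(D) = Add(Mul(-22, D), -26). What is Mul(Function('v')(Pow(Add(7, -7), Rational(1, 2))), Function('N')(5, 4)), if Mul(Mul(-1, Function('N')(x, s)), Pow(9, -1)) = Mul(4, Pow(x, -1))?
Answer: Rational(936, 5) ≈ 187.20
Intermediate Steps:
Function('N')(x, s) = Mul(-36, Pow(x, -1)) (Function('N')(x, s) = Mul(-9, Mul(4, Pow(x, -1))) = Mul(-36, Pow(x, -1)))
Function('v')(D) = Add(-26, Mul(-22, D))
Mul(Function('v')(Pow(Add(7, -7), Rational(1, 2))), Function('N')(5, 4)) = Mul(Add(-26, Mul(-22, Pow(Add(7, -7), Rational(1, 2)))), Mul(-36, Pow(5, -1))) = Mul(Add(-26, Mul(-22, Pow(0, Rational(1, 2)))), Mul(-36, Rational(1, 5))) = Mul(Add(-26, Mul(-22, 0)), Rational(-36, 5)) = Mul(Add(-26, 0), Rational(-36, 5)) = Mul(-26, Rational(-36, 5)) = Rational(936, 5)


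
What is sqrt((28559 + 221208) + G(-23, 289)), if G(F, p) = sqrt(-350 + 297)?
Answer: sqrt(249767 + I*sqrt(53)) ≈ 499.77 + 0.007*I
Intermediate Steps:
G(F, p) = I*sqrt(53) (G(F, p) = sqrt(-53) = I*sqrt(53))
sqrt((28559 + 221208) + G(-23, 289)) = sqrt((28559 + 221208) + I*sqrt(53)) = sqrt(249767 + I*sqrt(53))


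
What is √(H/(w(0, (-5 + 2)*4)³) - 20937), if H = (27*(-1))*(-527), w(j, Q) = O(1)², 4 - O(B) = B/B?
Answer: 2*I*√423579/9 ≈ 144.63*I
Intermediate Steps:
O(B) = 3 (O(B) = 4 - B/B = 4 - 1*1 = 4 - 1 = 3)
w(j, Q) = 9 (w(j, Q) = 3² = 9)
H = 14229 (H = -27*(-527) = 14229)
√(H/(w(0, (-5 + 2)*4)³) - 20937) = √(14229/(9³) - 20937) = √(14229/729 - 20937) = √(14229*(1/729) - 20937) = √(527/27 - 20937) = √(-564772/27) = 2*I*√423579/9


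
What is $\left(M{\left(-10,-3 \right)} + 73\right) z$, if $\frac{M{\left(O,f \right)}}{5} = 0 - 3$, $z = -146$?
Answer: $-8468$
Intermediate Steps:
$M{\left(O,f \right)} = -15$ ($M{\left(O,f \right)} = 5 \left(0 - 3\right) = 5 \left(-3\right) = -15$)
$\left(M{\left(-10,-3 \right)} + 73\right) z = \left(-15 + 73\right) \left(-146\right) = 58 \left(-146\right) = -8468$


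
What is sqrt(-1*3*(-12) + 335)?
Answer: sqrt(371) ≈ 19.261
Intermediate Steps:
sqrt(-1*3*(-12) + 335) = sqrt(-3*(-12) + 335) = sqrt(36 + 335) = sqrt(371)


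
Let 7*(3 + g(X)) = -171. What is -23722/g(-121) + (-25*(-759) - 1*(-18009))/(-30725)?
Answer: 2547454111/2949600 ≈ 863.66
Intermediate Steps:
g(X) = -192/7 (g(X) = -3 + (⅐)*(-171) = -3 - 171/7 = -192/7)
-23722/g(-121) + (-25*(-759) - 1*(-18009))/(-30725) = -23722/(-192/7) + (-25*(-759) - 1*(-18009))/(-30725) = -23722*(-7/192) + (18975 + 18009)*(-1/30725) = 83027/96 + 36984*(-1/30725) = 83027/96 - 36984/30725 = 2547454111/2949600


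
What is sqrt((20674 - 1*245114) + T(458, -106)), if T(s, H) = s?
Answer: I*sqrt(223982) ≈ 473.27*I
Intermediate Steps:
sqrt((20674 - 1*245114) + T(458, -106)) = sqrt((20674 - 1*245114) + 458) = sqrt((20674 - 245114) + 458) = sqrt(-224440 + 458) = sqrt(-223982) = I*sqrt(223982)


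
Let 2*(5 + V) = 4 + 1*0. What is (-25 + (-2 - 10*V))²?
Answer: 9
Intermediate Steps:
V = -3 (V = -5 + (4 + 1*0)/2 = -5 + (4 + 0)/2 = -5 + (½)*4 = -5 + 2 = -3)
(-25 + (-2 - 10*V))² = (-25 + (-2 - 10*(-3)))² = (-25 + (-2 + 30))² = (-25 + 28)² = 3² = 9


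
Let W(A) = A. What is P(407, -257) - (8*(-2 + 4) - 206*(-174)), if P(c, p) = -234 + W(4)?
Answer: -36090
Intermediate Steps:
P(c, p) = -230 (P(c, p) = -234 + 4 = -230)
P(407, -257) - (8*(-2 + 4) - 206*(-174)) = -230 - (8*(-2 + 4) - 206*(-174)) = -230 - (8*2 + 35844) = -230 - (16 + 35844) = -230 - 1*35860 = -230 - 35860 = -36090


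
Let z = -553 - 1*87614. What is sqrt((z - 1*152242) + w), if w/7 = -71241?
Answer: 2*I*sqrt(184774) ≈ 859.71*I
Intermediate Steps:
z = -88167 (z = -553 - 87614 = -88167)
w = -498687 (w = 7*(-71241) = -498687)
sqrt((z - 1*152242) + w) = sqrt((-88167 - 1*152242) - 498687) = sqrt((-88167 - 152242) - 498687) = sqrt(-240409 - 498687) = sqrt(-739096) = 2*I*sqrt(184774)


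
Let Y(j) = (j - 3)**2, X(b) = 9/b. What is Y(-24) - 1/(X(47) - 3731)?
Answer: 127828739/175348 ≈ 729.00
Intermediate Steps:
Y(j) = (-3 + j)**2
Y(-24) - 1/(X(47) - 3731) = (-3 - 24)**2 - 1/(9/47 - 3731) = (-27)**2 - 1/(9*(1/47) - 3731) = 729 - 1/(9/47 - 3731) = 729 - 1/(-175348/47) = 729 - 1*(-47/175348) = 729 + 47/175348 = 127828739/175348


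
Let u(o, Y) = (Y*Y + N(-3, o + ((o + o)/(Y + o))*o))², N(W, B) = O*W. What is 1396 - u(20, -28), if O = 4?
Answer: -594588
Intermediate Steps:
N(W, B) = 4*W
u(o, Y) = (-12 + Y²)² (u(o, Y) = (Y*Y + 4*(-3))² = (Y² - 12)² = (-12 + Y²)²)
1396 - u(20, -28) = 1396 - (-12 + (-28)²)² = 1396 - (-12 + 784)² = 1396 - 1*772² = 1396 - 1*595984 = 1396 - 595984 = -594588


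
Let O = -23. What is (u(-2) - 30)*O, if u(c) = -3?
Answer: 759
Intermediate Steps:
(u(-2) - 30)*O = (-3 - 30)*(-23) = -33*(-23) = 759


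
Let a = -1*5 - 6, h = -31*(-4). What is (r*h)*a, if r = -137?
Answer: 186868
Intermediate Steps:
h = 124
a = -11 (a = -5 - 6 = -11)
(r*h)*a = -137*124*(-11) = -16988*(-11) = 186868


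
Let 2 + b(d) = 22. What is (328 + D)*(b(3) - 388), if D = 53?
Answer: -140208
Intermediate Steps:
b(d) = 20 (b(d) = -2 + 22 = 20)
(328 + D)*(b(3) - 388) = (328 + 53)*(20 - 388) = 381*(-368) = -140208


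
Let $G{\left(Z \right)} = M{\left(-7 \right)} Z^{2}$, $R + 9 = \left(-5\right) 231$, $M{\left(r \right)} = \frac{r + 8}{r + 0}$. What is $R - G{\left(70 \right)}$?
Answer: $-464$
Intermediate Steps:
$M{\left(r \right)} = \frac{8 + r}{r}$
$R = -1164$ ($R = -9 - 1155 = -1164$)
$G{\left(Z \right)} = - \frac{Z^{2}}{7}$ ($G{\left(Z \right)} = \frac{8 - 7}{-7} Z^{2} = \left(- \frac{1}{7}\right) 1 Z^{2} = - \frac{Z^{2}}{7}$)
$R - G{\left(70 \right)} = -1164 - - \frac{70^{2}}{7} = -1164 - \left(- \frac{1}{7}\right) 4900 = -1164 - -700 = -1164 + 700 = -464$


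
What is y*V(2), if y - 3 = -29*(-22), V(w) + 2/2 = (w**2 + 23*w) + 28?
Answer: 49357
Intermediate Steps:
V(w) = 27 + w**2 + 23*w (V(w) = -1 + ((w**2 + 23*w) + 28) = -1 + (28 + w**2 + 23*w) = 27 + w**2 + 23*w)
y = 641 (y = 3 - 29*(-22) = 3 + 638 = 641)
y*V(2) = 641*(27 + 2**2 + 23*2) = 641*(27 + 4 + 46) = 641*77 = 49357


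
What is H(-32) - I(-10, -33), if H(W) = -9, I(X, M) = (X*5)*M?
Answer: -1659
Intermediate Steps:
I(X, M) = 5*M*X (I(X, M) = (5*X)*M = 5*M*X)
H(-32) - I(-10, -33) = -9 - 5*(-33)*(-10) = -9 - 1*1650 = -9 - 1650 = -1659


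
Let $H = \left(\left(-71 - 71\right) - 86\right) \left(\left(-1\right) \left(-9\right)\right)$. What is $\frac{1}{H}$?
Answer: $- \frac{1}{2052} \approx -0.00048733$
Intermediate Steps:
$H = -2052$ ($H = \left(-142 - 86\right) 9 = \left(-228\right) 9 = -2052$)
$\frac{1}{H} = \frac{1}{-2052} = - \frac{1}{2052}$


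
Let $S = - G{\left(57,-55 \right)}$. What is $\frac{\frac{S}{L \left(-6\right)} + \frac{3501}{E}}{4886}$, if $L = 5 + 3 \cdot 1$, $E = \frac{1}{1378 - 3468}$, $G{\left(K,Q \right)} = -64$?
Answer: $- \frac{10975637}{7329} \approx -1497.6$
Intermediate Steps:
$E = - \frac{1}{2090}$ ($E = \frac{1}{-2090} = - \frac{1}{2090} \approx -0.00047847$)
$L = 8$ ($L = 5 + 3 = 8$)
$S = 64$ ($S = \left(-1\right) \left(-64\right) = 64$)
$\frac{\frac{S}{L \left(-6\right)} + \frac{3501}{E}}{4886} = \frac{\frac{64}{8 \left(-6\right)} + \frac{3501}{- \frac{1}{2090}}}{4886} = \left(\frac{64}{-48} + 3501 \left(-2090\right)\right) \frac{1}{4886} = \left(64 \left(- \frac{1}{48}\right) - 7317090\right) \frac{1}{4886} = \left(- \frac{4}{3} - 7317090\right) \frac{1}{4886} = \left(- \frac{21951274}{3}\right) \frac{1}{4886} = - \frac{10975637}{7329}$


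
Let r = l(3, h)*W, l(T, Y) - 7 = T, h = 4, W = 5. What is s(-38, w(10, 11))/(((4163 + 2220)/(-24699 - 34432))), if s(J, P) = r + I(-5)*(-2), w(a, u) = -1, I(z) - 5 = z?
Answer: -2956550/6383 ≈ -463.19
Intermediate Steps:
I(z) = 5 + z
l(T, Y) = 7 + T
r = 50 (r = (7 + 3)*5 = 10*5 = 50)
s(J, P) = 50 (s(J, P) = 50 + (5 - 5)*(-2) = 50 + 0*(-2) = 50 + 0 = 50)
s(-38, w(10, 11))/(((4163 + 2220)/(-24699 - 34432))) = 50/(((4163 + 2220)/(-24699 - 34432))) = 50/((6383/(-59131))) = 50/((6383*(-1/59131))) = 50/(-6383/59131) = 50*(-59131/6383) = -2956550/6383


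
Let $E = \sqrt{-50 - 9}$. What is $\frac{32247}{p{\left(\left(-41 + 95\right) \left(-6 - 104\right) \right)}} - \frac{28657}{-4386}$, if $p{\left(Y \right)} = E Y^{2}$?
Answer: $\frac{28657}{4386} - \frac{3583 i \sqrt{59}}{231303600} \approx 6.5337 - 0.00011898 i$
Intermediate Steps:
$E = i \sqrt{59}$ ($E = \sqrt{-59} = i \sqrt{59} \approx 7.6811 i$)
$p{\left(Y \right)} = i \sqrt{59} Y^{2}$
$\frac{32247}{p{\left(\left(-41 + 95\right) \left(-6 - 104\right) \right)}} - \frac{28657}{-4386} = \frac{32247}{i \sqrt{59} \left(\left(-41 + 95\right) \left(-6 - 104\right)\right)^{2}} - \frac{28657}{-4386} = \frac{32247}{i \sqrt{59} \left(54 \left(-110\right)\right)^{2}} - - \frac{28657}{4386} = \frac{32247}{i \sqrt{59} \left(-5940\right)^{2}} + \frac{28657}{4386} = \frac{32247}{i \sqrt{59} \cdot 35283600} + \frac{28657}{4386} = \frac{32247}{35283600 i \sqrt{59}} + \frac{28657}{4386} = 32247 \left(- \frac{i \sqrt{59}}{2081732400}\right) + \frac{28657}{4386} = - \frac{3583 i \sqrt{59}}{231303600} + \frac{28657}{4386} = \frac{28657}{4386} - \frac{3583 i \sqrt{59}}{231303600}$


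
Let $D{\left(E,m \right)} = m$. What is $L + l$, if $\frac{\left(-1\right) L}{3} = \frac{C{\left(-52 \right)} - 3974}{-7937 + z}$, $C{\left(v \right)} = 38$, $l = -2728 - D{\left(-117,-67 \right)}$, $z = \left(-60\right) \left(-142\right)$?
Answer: $- \frac{1539555}{583} \approx -2640.7$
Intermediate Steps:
$z = 8520$
$l = -2661$ ($l = -2728 - -67 = -2728 + 67 = -2661$)
$L = \frac{11808}{583}$ ($L = - 3 \frac{38 - 3974}{-7937 + 8520} = - 3 \left(- \frac{3936}{583}\right) = - 3 \left(\left(-3936\right) \frac{1}{583}\right) = \left(-3\right) \left(- \frac{3936}{583}\right) = \frac{11808}{583} \approx 20.254$)
$L + l = \frac{11808}{583} - 2661 = - \frac{1539555}{583}$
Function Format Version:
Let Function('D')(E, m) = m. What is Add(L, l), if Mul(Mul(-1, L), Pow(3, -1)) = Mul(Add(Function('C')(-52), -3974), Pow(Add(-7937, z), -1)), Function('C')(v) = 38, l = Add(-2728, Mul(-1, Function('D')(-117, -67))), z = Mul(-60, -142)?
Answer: Rational(-1539555, 583) ≈ -2640.7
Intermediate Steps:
z = 8520
l = -2661 (l = Add(-2728, Mul(-1, -67)) = Add(-2728, 67) = -2661)
L = Rational(11808, 583) (L = Mul(-3, Mul(Add(38, -3974), Pow(Add(-7937, 8520), -1))) = Mul(-3, Mul(-3936, Pow(583, -1))) = Mul(-3, Mul(-3936, Rational(1, 583))) = Mul(-3, Rational(-3936, 583)) = Rational(11808, 583) ≈ 20.254)
Add(L, l) = Add(Rational(11808, 583), -2661) = Rational(-1539555, 583)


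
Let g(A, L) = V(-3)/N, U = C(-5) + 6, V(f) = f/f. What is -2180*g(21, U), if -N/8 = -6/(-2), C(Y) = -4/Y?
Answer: 545/6 ≈ 90.833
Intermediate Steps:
V(f) = 1
N = -24 (N = -(-48)/(-2) = -(-48)*(-1)/2 = -8*3 = -24)
U = 34/5 (U = -4/(-5) + 6 = -4*(-1/5) + 6 = 4/5 + 6 = 34/5 ≈ 6.8000)
g(A, L) = -1/24 (g(A, L) = 1/(-24) = 1*(-1/24) = -1/24)
-2180*g(21, U) = -2180*(-1/24) = 545/6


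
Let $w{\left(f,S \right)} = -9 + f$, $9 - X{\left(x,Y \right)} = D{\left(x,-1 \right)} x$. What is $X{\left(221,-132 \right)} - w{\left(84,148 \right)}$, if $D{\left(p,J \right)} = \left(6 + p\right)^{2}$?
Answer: $-11387975$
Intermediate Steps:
$X{\left(x,Y \right)} = 9 - x \left(6 + x\right)^{2}$ ($X{\left(x,Y \right)} = 9 - \left(6 + x\right)^{2} x = 9 - x \left(6 + x\right)^{2}$)
$X{\left(221,-132 \right)} - w{\left(84,148 \right)} = \left(9 - 221 \left(6 + 221\right)^{2}\right) - \left(-9 + 84\right) = \left(9 - 221 \cdot 227^{2}\right) - 75 = \left(9 - 221 \cdot 51529\right) - 75 = \left(9 - 11387909\right) - 75 = -11387900 - 75 = -11387975$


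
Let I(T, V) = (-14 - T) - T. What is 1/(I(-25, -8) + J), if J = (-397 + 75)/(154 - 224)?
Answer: 5/203 ≈ 0.024631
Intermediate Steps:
I(T, V) = -14 - 2*T
J = 23/5 (J = -322/(-70) = -322*(-1/70) = 23/5 ≈ 4.6000)
1/(I(-25, -8) + J) = 1/((-14 - 2*(-25)) + 23/5) = 1/((-14 + 50) + 23/5) = 1/(36 + 23/5) = 1/(203/5) = 5/203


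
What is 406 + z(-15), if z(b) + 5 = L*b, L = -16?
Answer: 641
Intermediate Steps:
z(b) = -5 - 16*b
406 + z(-15) = 406 + (-5 - 16*(-15)) = 406 + (-5 + 240) = 406 + 235 = 641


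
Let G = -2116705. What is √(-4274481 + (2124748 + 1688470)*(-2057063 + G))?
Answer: I*√15915491539905 ≈ 3.9894e+6*I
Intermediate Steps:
√(-4274481 + (2124748 + 1688470)*(-2057063 + G)) = √(-4274481 + (2124748 + 1688470)*(-2057063 - 2116705)) = √(-4274481 + 3813218*(-4173768)) = √(-4274481 - 15915487265424) = √(-15915491539905) = I*√15915491539905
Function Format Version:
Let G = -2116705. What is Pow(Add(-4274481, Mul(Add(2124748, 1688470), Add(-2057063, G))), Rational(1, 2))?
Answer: Mul(I, Pow(15915491539905, Rational(1, 2))) ≈ Mul(3.9894e+6, I)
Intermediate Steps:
Pow(Add(-4274481, Mul(Add(2124748, 1688470), Add(-2057063, G))), Rational(1, 2)) = Pow(Add(-4274481, Mul(Add(2124748, 1688470), Add(-2057063, -2116705))), Rational(1, 2)) = Pow(Add(-4274481, Mul(3813218, -4173768)), Rational(1, 2)) = Pow(Add(-4274481, -15915487265424), Rational(1, 2)) = Pow(-15915491539905, Rational(1, 2)) = Mul(I, Pow(15915491539905, Rational(1, 2)))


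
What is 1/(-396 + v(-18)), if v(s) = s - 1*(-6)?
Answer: -1/408 ≈ -0.0024510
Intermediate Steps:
v(s) = 6 + s (v(s) = s + 6 = 6 + s)
1/(-396 + v(-18)) = 1/(-396 + (6 - 18)) = 1/(-396 - 12) = 1/(-408) = -1/408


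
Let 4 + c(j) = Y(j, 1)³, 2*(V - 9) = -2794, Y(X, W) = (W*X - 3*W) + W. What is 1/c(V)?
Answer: -1/2685619004 ≈ -3.7235e-10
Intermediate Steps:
Y(X, W) = -2*W + W*X (Y(X, W) = (-3*W + W*X) + W = -2*W + W*X)
V = -1388 (V = 9 + (½)*(-2794) = 9 - 1397 = -1388)
c(j) = -4 + (-2 + j)³ (c(j) = -4 + (1*(-2 + j))³ = -4 + (-2 + j)³)
1/c(V) = 1/(-4 + (-2 - 1388)³) = 1/(-4 + (-1390)³) = 1/(-4 - 2685619000) = 1/(-2685619004) = -1/2685619004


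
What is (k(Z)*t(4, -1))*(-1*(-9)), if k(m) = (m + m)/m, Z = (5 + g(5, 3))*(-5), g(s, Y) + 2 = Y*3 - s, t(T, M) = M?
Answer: -18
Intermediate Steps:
g(s, Y) = -2 - s + 3*Y (g(s, Y) = -2 + (Y*3 - s) = -2 + (3*Y - s) = -2 + (-s + 3*Y) = -2 - s + 3*Y)
Z = -35 (Z = (5 + (-2 - 1*5 + 3*3))*(-5) = (5 + (-2 - 5 + 9))*(-5) = (5 + 2)*(-5) = 7*(-5) = -35)
k(m) = 2 (k(m) = (2*m)/m = 2)
(k(Z)*t(4, -1))*(-1*(-9)) = (2*(-1))*(-1*(-9)) = -2*9 = -18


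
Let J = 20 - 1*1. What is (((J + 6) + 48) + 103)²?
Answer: 30976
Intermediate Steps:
J = 19 (J = 20 - 1 = 19)
(((J + 6) + 48) + 103)² = (((19 + 6) + 48) + 103)² = ((25 + 48) + 103)² = (73 + 103)² = 176² = 30976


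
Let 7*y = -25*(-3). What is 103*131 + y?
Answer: 94526/7 ≈ 13504.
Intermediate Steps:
y = 75/7 (y = (-25*(-3))/7 = (1/7)*75 = 75/7 ≈ 10.714)
103*131 + y = 103*131 + 75/7 = 13493 + 75/7 = 94526/7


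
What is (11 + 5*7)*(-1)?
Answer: -46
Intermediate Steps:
(11 + 5*7)*(-1) = (11 + 35)*(-1) = 46*(-1) = -46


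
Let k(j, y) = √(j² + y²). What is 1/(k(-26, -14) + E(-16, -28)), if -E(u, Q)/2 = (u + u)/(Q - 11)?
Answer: 312/165277 + 1521*√218/661108 ≈ 0.035857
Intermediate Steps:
E(u, Q) = -4*u/(-11 + Q) (E(u, Q) = -2*(u + u)/(Q - 11) = -2*2*u/(-11 + Q) = -4*u/(-11 + Q))
1/(k(-26, -14) + E(-16, -28)) = 1/(√((-26)² + (-14)²) - 4*(-16)/(-11 - 28)) = 1/(√(676 + 196) - 4*(-16)/(-39)) = 1/(√872 - 4*(-16)*(-1/39)) = 1/(2*√218 - 64/39) = 1/(-64/39 + 2*√218)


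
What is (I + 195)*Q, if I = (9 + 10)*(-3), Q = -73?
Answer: -10074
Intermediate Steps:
I = -57 (I = 19*(-3) = -57)
(I + 195)*Q = (-57 + 195)*(-73) = 138*(-73) = -10074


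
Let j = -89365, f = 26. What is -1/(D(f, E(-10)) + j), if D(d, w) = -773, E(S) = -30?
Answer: 1/90138 ≈ 1.1094e-5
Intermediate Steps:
-1/(D(f, E(-10)) + j) = -1/(-773 - 89365) = -1/(-90138) = -1*(-1/90138) = 1/90138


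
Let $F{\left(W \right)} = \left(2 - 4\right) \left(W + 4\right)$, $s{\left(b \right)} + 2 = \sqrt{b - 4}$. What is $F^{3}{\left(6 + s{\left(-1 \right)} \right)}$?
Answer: $-3136 - 1496 i \sqrt{5} \approx -3136.0 - 3345.2 i$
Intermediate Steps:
$s{\left(b \right)} = -2 + \sqrt{-4 + b}$ ($s{\left(b \right)} = -2 + \sqrt{b - 4} = -2 + \sqrt{-4 + b}$)
$F{\left(W \right)} = -8 - 2 W$ ($F{\left(W \right)} = - 2 \left(4 + W\right) = -8 - 2 W$)
$F^{3}{\left(6 + s{\left(-1 \right)} \right)} = \left(-8 - 2 \left(6 - \left(2 - \sqrt{-4 - 1}\right)\right)\right)^{3} = \left(-8 - 2 \left(6 - \left(2 - \sqrt{-5}\right)\right)\right)^{3} = \left(-8 - 2 \left(6 - \left(2 - i \sqrt{5}\right)\right)\right)^{3} = \left(-8 - 2 \left(4 + i \sqrt{5}\right)\right)^{3} = \left(-8 - \left(8 + 2 i \sqrt{5}\right)\right)^{3} = \left(-16 - 2 i \sqrt{5}\right)^{3}$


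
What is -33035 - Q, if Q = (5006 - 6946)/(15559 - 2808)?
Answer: -421227345/12751 ≈ -33035.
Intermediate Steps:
Q = -1940/12751 ≈ -0.15214
-33035 - Q = -33035 - 1*(-1940/12751) = -33035 + 1940/12751 = -421227345/12751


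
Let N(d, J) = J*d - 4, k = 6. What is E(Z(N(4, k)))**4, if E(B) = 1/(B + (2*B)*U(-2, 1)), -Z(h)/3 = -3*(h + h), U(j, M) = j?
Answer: 1/1360488960000 ≈ 7.3503e-13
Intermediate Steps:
N(d, J) = -4 + J*d
Z(h) = 18*h (Z(h) = -(-9)*(h + h) = -(-9)*2*h = -(-18)*h = 18*h)
E(B) = -1/(3*B) (E(B) = 1/(B + (2*B)*(-2)) = 1/(B - 4*B) = 1/(-3*B) = -1/(3*B))
E(Z(N(4, k)))**4 = (-1/(18*(-4 + 6*4))/3)**4 = (-1/(18*(-4 + 24))/3)**4 = (-1/(3*(18*20)))**4 = (-1/3/360)**4 = (-1/3*1/360)**4 = (-1/1080)**4 = 1/1360488960000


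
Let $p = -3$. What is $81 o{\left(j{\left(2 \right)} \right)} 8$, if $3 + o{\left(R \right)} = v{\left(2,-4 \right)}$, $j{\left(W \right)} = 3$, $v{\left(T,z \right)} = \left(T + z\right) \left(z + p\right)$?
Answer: $7128$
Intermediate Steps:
$v{\left(T,z \right)} = \left(-3 + z\right) \left(T + z\right)$ ($v{\left(T,z \right)} = \left(T + z\right) \left(z - 3\right) = \left(T + z\right) \left(-3 + z\right) = \left(-3 + z\right) \left(T + z\right)$)
$o{\left(R \right)} = 11$ ($o{\left(R \right)} = -3 + \left(\left(-4\right)^{2} - 6 - -12 + 2 \left(-4\right)\right) = -3 + \left(16 - 6 + 12 - 8\right) = -3 + 14 = 11$)
$81 o{\left(j{\left(2 \right)} \right)} 8 = 81 \cdot 11 \cdot 8 = 891 \cdot 8 = 7128$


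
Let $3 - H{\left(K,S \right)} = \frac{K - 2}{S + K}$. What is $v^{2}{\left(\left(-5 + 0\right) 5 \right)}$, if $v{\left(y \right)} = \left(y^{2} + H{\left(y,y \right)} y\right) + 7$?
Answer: $\frac{1301881}{4} \approx 3.2547 \cdot 10^{5}$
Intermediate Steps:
$H{\left(K,S \right)} = 3 - \frac{-2 + K}{K + S}$ ($H{\left(K,S \right)} = 3 - \frac{K - 2}{S + K} = 3 - \frac{-2 + K}{K + S}$)
$v{\left(y \right)} = 8 + y^{2} + \frac{5 y}{2}$ ($v{\left(y \right)} = \left(y^{2} + \frac{2 + 2 y + 3 y}{y + y} y\right) + 7 = \left(y^{2} + \frac{2 + 5 y}{2 y} y\right) + 7 = \left(y^{2} + \left(1 + \frac{5 y}{2}\right)\right) + 7 = \left(1 + y^{2} + \frac{5 y}{2}\right) + 7 = 8 + y^{2} + \frac{5 y}{2}$)
$v^{2}{\left(\left(-5 + 0\right) 5 \right)} = \left(8 + \left(\left(-5 + 0\right) 5\right)^{2} + \frac{5 \left(-5 + 0\right) 5}{2}\right)^{2} = \left(8 + \left(\left(-5\right) 5\right)^{2} + \frac{5 \left(\left(-5\right) 5\right)}{2}\right)^{2} = \left(8 + \left(-25\right)^{2} + \frac{5}{2} \left(-25\right)\right)^{2} = \left(8 + 625 - \frac{125}{2}\right)^{2} = \left(\frac{1141}{2}\right)^{2} = \frac{1301881}{4}$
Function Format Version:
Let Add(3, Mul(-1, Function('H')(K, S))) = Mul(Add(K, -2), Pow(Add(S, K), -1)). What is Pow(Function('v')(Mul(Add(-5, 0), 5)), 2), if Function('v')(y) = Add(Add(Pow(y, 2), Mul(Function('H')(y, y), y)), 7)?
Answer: Rational(1301881, 4) ≈ 3.2547e+5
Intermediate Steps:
Function('H')(K, S) = Add(3, Mul(-1, Pow(Add(K, S), -1), Add(-2, K))) (Function('H')(K, S) = Add(3, Mul(-1, Mul(Add(K, -2), Pow(Add(S, K), -1)))) = Add(3, Mul(-1, Mul(Add(-2, K), Pow(Add(K, S), -1)))) = Add(3, Mul(-1, Mul(Pow(Add(K, S), -1), Add(-2, K)))) = Add(3, Mul(-1, Pow(Add(K, S), -1), Add(-2, K))))
Function('v')(y) = Add(8, Pow(y, 2), Mul(Rational(5, 2), y)) (Function('v')(y) = Add(Add(Pow(y, 2), Mul(Mul(Pow(Add(y, y), -1), Add(2, Mul(2, y), Mul(3, y))), y)), 7) = Add(Add(Pow(y, 2), Mul(Mul(Pow(Mul(2, y), -1), Add(2, Mul(5, y))), y)), 7) = Add(Add(Pow(y, 2), Mul(Mul(Mul(Rational(1, 2), Pow(y, -1)), Add(2, Mul(5, y))), y)), 7) = Add(Add(Pow(y, 2), Mul(Mul(Rational(1, 2), Pow(y, -1), Add(2, Mul(5, y))), y)), 7) = Add(Add(Pow(y, 2), Add(1, Mul(Rational(5, 2), y))), 7) = Add(Add(1, Pow(y, 2), Mul(Rational(5, 2), y)), 7) = Add(8, Pow(y, 2), Mul(Rational(5, 2), y)))
Pow(Function('v')(Mul(Add(-5, 0), 5)), 2) = Pow(Add(8, Pow(Mul(Add(-5, 0), 5), 2), Mul(Rational(5, 2), Mul(Add(-5, 0), 5))), 2) = Pow(Add(8, Pow(Mul(-5, 5), 2), Mul(Rational(5, 2), Mul(-5, 5))), 2) = Pow(Add(8, Pow(-25, 2), Mul(Rational(5, 2), -25)), 2) = Pow(Add(8, 625, Rational(-125, 2)), 2) = Pow(Rational(1141, 2), 2) = Rational(1301881, 4)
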